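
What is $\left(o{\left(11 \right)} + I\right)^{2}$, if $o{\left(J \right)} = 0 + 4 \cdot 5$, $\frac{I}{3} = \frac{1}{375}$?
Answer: $\frac{6255001}{15625} \approx 400.32$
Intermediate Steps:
$I = \frac{1}{125}$ ($I = \frac{3}{375} = 3 \cdot \frac{1}{375} = \frac{1}{125} \approx 0.008$)
$o{\left(J \right)} = 20$ ($o{\left(J \right)} = 0 + 20 = 20$)
$\left(o{\left(11 \right)} + I\right)^{2} = \left(20 + \frac{1}{125}\right)^{2} = \left(\frac{2501}{125}\right)^{2} = \frac{6255001}{15625}$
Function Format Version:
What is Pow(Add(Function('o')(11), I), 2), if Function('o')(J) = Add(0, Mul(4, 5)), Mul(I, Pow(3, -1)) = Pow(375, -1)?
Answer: Rational(6255001, 15625) ≈ 400.32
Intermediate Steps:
I = Rational(1, 125) (I = Mul(3, Pow(375, -1)) = Mul(3, Rational(1, 375)) = Rational(1, 125) ≈ 0.0080000)
Function('o')(J) = 20 (Function('o')(J) = Add(0, 20) = 20)
Pow(Add(Function('o')(11), I), 2) = Pow(Add(20, Rational(1, 125)), 2) = Pow(Rational(2501, 125), 2) = Rational(6255001, 15625)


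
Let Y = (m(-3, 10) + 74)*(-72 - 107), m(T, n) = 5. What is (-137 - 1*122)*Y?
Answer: 3662519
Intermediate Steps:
Y = -14141 (Y = (5 + 74)*(-72 - 107) = 79*(-179) = -14141)
(-137 - 1*122)*Y = (-137 - 1*122)*(-14141) = (-137 - 122)*(-14141) = -259*(-14141) = 3662519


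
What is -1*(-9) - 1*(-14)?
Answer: 23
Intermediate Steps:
-1*(-9) - 1*(-14) = 9 + 14 = 23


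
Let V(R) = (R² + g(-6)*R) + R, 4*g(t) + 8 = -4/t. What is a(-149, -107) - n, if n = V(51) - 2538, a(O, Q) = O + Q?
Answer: -553/2 ≈ -276.50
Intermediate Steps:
g(t) = -2 - 1/t (g(t) = -2 + (-4/t)/4 = -2 - 1/t)
V(R) = R² - 5*R/6 (V(R) = (R² + (-2 - 1/(-6))*R) + R = (R² + (-2 - 1*(-⅙))*R) + R = (R² + (-2 + ⅙)*R) + R = (R² - 11*R/6) + R = R² - 5*R/6)
n = 41/2 (n = (⅙)*51*(-5 + 6*51) - 2538 = (⅙)*51*(-5 + 306) - 2538 = (⅙)*51*301 - 2538 = 5117/2 - 2538 = 41/2 ≈ 20.500)
a(-149, -107) - n = (-149 - 107) - 1*41/2 = -256 - 41/2 = -553/2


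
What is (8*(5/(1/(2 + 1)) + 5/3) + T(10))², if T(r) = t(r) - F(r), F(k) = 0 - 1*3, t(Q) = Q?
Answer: 192721/9 ≈ 21413.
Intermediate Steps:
F(k) = -3 (F(k) = 0 - 3 = -3)
T(r) = 3 + r (T(r) = r - 1*(-3) = r + 3 = 3 + r)
(8*(5/(1/(2 + 1)) + 5/3) + T(10))² = (8*(5/(1/(2 + 1)) + 5/3) + (3 + 10))² = (8*(5/(1/3) + 5*(⅓)) + 13)² = (8*(5/(⅓) + 5/3) + 13)² = (8*(5*3 + 5/3) + 13)² = (8*(15 + 5/3) + 13)² = (8*(50/3) + 13)² = (400/3 + 13)² = (439/3)² = 192721/9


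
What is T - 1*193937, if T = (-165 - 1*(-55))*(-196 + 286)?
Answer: -203837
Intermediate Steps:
T = -9900 (T = (-165 + 55)*90 = -110*90 = -9900)
T - 1*193937 = -9900 - 1*193937 = -9900 - 193937 = -203837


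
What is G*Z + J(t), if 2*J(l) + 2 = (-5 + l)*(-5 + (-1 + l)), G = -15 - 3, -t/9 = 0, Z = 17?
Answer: -292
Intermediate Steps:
t = 0 (t = -9*0 = 0)
G = -18
J(l) = -1 + (-6 + l)*(-5 + l)/2 (J(l) = -1 + ((-5 + l)*(-5 + (-1 + l)))/2 = -1 + ((-5 + l)*(-6 + l))/2 = -1 + ((-6 + l)*(-5 + l))/2 = -1 + (-6 + l)*(-5 + l)/2)
G*Z + J(t) = -18*17 + (14 + (½)*0² - 11/2*0) = -306 + (14 + (½)*0 + 0) = -306 + (14 + 0 + 0) = -306 + 14 = -292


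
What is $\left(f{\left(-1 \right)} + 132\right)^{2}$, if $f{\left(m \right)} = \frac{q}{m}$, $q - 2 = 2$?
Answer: $16384$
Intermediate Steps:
$q = 4$ ($q = 2 + 2 = 4$)
$f{\left(m \right)} = \frac{4}{m}$
$\left(f{\left(-1 \right)} + 132\right)^{2} = \left(\frac{4}{-1} + 132\right)^{2} = \left(4 \left(-1\right) + 132\right)^{2} = \left(-4 + 132\right)^{2} = 128^{2} = 16384$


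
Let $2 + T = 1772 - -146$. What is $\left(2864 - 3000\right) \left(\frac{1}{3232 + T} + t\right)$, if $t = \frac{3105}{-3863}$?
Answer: $\frac{543343018}{4971681} \approx 109.29$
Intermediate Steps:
$t = - \frac{3105}{3863}$ ($t = 3105 \left(- \frac{1}{3863}\right) = - \frac{3105}{3863} \approx -0.80378$)
$T = 1916$ ($T = -2 + \left(1772 - -146\right) = -2 + \left(1772 + 146\right) = -2 + 1918 = 1916$)
$\left(2864 - 3000\right) \left(\frac{1}{3232 + T} + t\right) = \left(2864 - 3000\right) \left(\frac{1}{3232 + 1916} - \frac{3105}{3863}\right) = - 136 \left(\frac{1}{5148} - \frac{3105}{3863}\right) = \left(-136\right) \left(- \frac{15980677}{19886724}\right) = \frac{543343018}{4971681}$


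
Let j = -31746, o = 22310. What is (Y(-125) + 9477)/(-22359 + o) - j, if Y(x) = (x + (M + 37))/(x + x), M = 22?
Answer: 193259592/6125 ≈ 31553.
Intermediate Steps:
Y(x) = (59 + x)/(2*x) (Y(x) = (x + (22 + 37))/(x + x) = (x + 59)/((2*x)) = (59 + x)*(1/(2*x)) = (59 + x)/(2*x))
(Y(-125) + 9477)/(-22359 + o) - j = ((½)*(59 - 125)/(-125) + 9477)/(-22359 + 22310) - 1*(-31746) = ((½)*(-1/125)*(-66) + 9477)/(-49) + 31746 = (33/125 + 9477)*(-1/49) + 31746 = (1184658/125)*(-1/49) + 31746 = -1184658/6125 + 31746 = 193259592/6125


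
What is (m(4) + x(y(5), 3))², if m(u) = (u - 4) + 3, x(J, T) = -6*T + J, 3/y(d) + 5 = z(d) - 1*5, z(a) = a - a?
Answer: 23409/100 ≈ 234.09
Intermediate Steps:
z(a) = 0
y(d) = -3/10 (y(d) = 3/(-5 + (0 - 1*5)) = 3/(-5 + (0 - 5)) = 3/(-5 - 5) = 3/(-10) = 3*(-⅒) = -3/10)
x(J, T) = J - 6*T
m(u) = -1 + u (m(u) = (-4 + u) + 3 = -1 + u)
(m(4) + x(y(5), 3))² = ((-1 + 4) + (-3/10 - 6*3))² = (3 + (-3/10 - 18))² = (3 - 183/10)² = (-153/10)² = 23409/100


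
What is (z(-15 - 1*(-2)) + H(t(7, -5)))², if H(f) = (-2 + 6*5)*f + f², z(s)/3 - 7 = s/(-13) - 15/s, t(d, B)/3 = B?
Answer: 4743684/169 ≈ 28069.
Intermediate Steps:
t(d, B) = 3*B
z(s) = 21 - 45/s - 3*s/13 (z(s) = 21 + 3*(s/(-13) - 15/s) = 21 + 3*(s*(-1/13) - 15/s) = 21 + 3*(-s/13 - 15/s) = 21 + 3*(-15/s - s/13) = 21 + (-45/s - 3*s/13) = 21 - 45/s - 3*s/13)
H(f) = f² + 28*f (H(f) = (-2 + 30)*f + f² = 28*f + f² = f² + 28*f)
(z(-15 - 1*(-2)) + H(t(7, -5)))² = ((21 - 45/(-15 - 1*(-2)) - 3*(-15 - 1*(-2))/13) + (3*(-5))*(28 + 3*(-5)))² = ((21 - 45/(-15 + 2) - 3*(-15 + 2)/13) - 15*(28 - 15))² = ((21 - 45/(-13) - 3/13*(-13)) - 15*13)² = ((21 - 45*(-1/13) + 3) - 195)² = ((21 + 45/13 + 3) - 195)² = (357/13 - 195)² = (-2178/13)² = 4743684/169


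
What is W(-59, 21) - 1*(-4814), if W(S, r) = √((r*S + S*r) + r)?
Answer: 4814 + 3*I*√273 ≈ 4814.0 + 49.568*I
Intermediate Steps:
W(S, r) = √(r + 2*S*r) (W(S, r) = √((S*r + S*r) + r) = √(2*S*r + r) = √(r + 2*S*r))
W(-59, 21) - 1*(-4814) = √(21*(1 + 2*(-59))) - 1*(-4814) = √(21*(1 - 118)) + 4814 = √(21*(-117)) + 4814 = √(-2457) + 4814 = 3*I*√273 + 4814 = 4814 + 3*I*√273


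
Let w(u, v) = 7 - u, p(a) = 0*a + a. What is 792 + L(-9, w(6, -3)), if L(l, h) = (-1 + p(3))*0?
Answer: 792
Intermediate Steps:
p(a) = a (p(a) = 0 + a = a)
L(l, h) = 0 (L(l, h) = (-1 + 3)*0 = 2*0 = 0)
792 + L(-9, w(6, -3)) = 792 + 0 = 792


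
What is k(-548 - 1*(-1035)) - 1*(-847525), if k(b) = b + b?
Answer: 848499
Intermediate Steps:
k(b) = 2*b
k(-548 - 1*(-1035)) - 1*(-847525) = 2*(-548 - 1*(-1035)) - 1*(-847525) = 2*(-548 + 1035) + 847525 = 2*487 + 847525 = 974 + 847525 = 848499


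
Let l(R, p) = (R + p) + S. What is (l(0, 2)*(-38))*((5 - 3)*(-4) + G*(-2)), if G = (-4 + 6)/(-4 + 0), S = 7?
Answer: 2394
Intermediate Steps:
l(R, p) = 7 + R + p (l(R, p) = (R + p) + 7 = 7 + R + p)
G = -½ (G = 2/(-4) = 2*(-¼) = -½ ≈ -0.50000)
(l(0, 2)*(-38))*((5 - 3)*(-4) + G*(-2)) = ((7 + 0 + 2)*(-38))*((5 - 3)*(-4) - ½*(-2)) = (9*(-38))*(2*(-4) + 1) = -342*(-8 + 1) = -342*(-7) = 2394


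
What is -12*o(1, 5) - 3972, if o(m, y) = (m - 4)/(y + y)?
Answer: -19842/5 ≈ -3968.4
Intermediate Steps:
o(m, y) = (-4 + m)/(2*y) (o(m, y) = (-4 + m)/((2*y)) = (-4 + m)*(1/(2*y)) = (-4 + m)/(2*y))
-12*o(1, 5) - 3972 = -6*(-4 + 1)/5 - 3972 = -6*(-3)/5 - 3972 = -12*(-3/10) - 3972 = 18/5 - 3972 = -19842/5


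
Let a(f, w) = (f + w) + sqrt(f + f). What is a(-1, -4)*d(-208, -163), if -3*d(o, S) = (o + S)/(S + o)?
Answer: 5/3 - I*sqrt(2)/3 ≈ 1.6667 - 0.4714*I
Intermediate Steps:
a(f, w) = f + w + sqrt(2)*sqrt(f) (a(f, w) = (f + w) + sqrt(2*f) = (f + w) + sqrt(2)*sqrt(f) = f + w + sqrt(2)*sqrt(f))
d(o, S) = -1/3 (d(o, S) = -(o + S)/(3*(S + o)) = -(S + o)/(3*(S + o)) = -1/3*1 = -1/3)
a(-1, -4)*d(-208, -163) = (-1 - 4 + sqrt(2)*sqrt(-1))*(-1/3) = (-1 - 4 + sqrt(2)*I)*(-1/3) = (-1 - 4 + I*sqrt(2))*(-1/3) = (-5 + I*sqrt(2))*(-1/3) = 5/3 - I*sqrt(2)/3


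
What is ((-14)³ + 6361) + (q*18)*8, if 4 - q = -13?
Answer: 6065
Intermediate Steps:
q = 17 (q = 4 - 1*(-13) = 4 + 13 = 17)
((-14)³ + 6361) + (q*18)*8 = ((-14)³ + 6361) + (17*18)*8 = (-2744 + 6361) + 306*8 = 3617 + 2448 = 6065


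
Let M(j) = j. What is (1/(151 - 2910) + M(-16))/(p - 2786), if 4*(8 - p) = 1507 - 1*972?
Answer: 176580/32134073 ≈ 0.0054951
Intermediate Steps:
p = -503/4 (p = 8 - (1507 - 1*972)/4 = 8 - (1507 - 972)/4 = 8 - ¼*535 = 8 - 535/4 = -503/4 ≈ -125.75)
(1/(151 - 2910) + M(-16))/(p - 2786) = (1/(151 - 2910) - 16)/(-503/4 - 2786) = (1/(-2759) - 16)/(-11647/4) = (-1/2759 - 16)*(-4/11647) = -44145/2759*(-4/11647) = 176580/32134073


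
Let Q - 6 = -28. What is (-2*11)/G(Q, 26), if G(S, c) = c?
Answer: -11/13 ≈ -0.84615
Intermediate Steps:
Q = -22 (Q = 6 - 28 = -22)
(-2*11)/G(Q, 26) = -2*11/26 = -22*1/26 = -11/13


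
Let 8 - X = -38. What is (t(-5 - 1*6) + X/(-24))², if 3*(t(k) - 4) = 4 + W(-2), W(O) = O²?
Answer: 361/16 ≈ 22.563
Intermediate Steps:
X = 46 (X = 8 - 1*(-38) = 8 + 38 = 46)
t(k) = 20/3 (t(k) = 4 + (4 + (-2)²)/3 = 4 + (4 + 4)/3 = 4 + (⅓)*8 = 4 + 8/3 = 20/3)
(t(-5 - 1*6) + X/(-24))² = (20/3 + 46/(-24))² = (20/3 + 46*(-1/24))² = (20/3 - 23/12)² = (19/4)² = 361/16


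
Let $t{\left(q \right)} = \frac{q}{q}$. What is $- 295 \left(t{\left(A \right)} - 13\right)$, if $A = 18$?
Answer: $3540$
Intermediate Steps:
$t{\left(q \right)} = 1$
$- 295 \left(t{\left(A \right)} - 13\right) = - 295 \left(1 - 13\right) = \left(-295\right) \left(-12\right) = 3540$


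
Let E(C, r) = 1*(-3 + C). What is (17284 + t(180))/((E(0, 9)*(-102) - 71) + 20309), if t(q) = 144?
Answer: 4357/5136 ≈ 0.84833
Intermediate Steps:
E(C, r) = -3 + C
(17284 + t(180))/((E(0, 9)*(-102) - 71) + 20309) = (17284 + 144)/(((-3 + 0)*(-102) - 71) + 20309) = 17428/((-3*(-102) - 71) + 20309) = 17428/((306 - 71) + 20309) = 17428/(235 + 20309) = 17428/20544 = 17428*(1/20544) = 4357/5136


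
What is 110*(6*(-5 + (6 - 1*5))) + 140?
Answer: -2500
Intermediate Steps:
110*(6*(-5 + (6 - 1*5))) + 140 = 110*(6*(-5 + (6 - 5))) + 140 = 110*(6*(-5 + 1)) + 140 = 110*(6*(-4)) + 140 = 110*(-24) + 140 = -2640 + 140 = -2500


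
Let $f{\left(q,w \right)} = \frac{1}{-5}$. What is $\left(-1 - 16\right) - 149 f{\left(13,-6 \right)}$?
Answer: $\frac{64}{5} \approx 12.8$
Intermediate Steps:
$f{\left(q,w \right)} = - \frac{1}{5}$
$\left(-1 - 16\right) - 149 f{\left(13,-6 \right)} = \left(-1 - 16\right) - - \frac{149}{5} = \left(-1 - 16\right) + \frac{149}{5} = -17 + \frac{149}{5} = \frac{64}{5}$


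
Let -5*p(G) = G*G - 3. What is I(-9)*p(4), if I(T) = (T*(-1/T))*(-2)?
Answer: -26/5 ≈ -5.2000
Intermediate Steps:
p(G) = ⅗ - G²/5 (p(G) = -(G*G - 3)/5 = -(G² - 3)/5 = -(-3 + G²)/5 = ⅗ - G²/5)
I(T) = 2 (I(T) = -1*(-2) = 2)
I(-9)*p(4) = 2*(⅗ - ⅕*4²) = 2*(⅗ - ⅕*16) = 2*(⅗ - 16/5) = 2*(-13/5) = -26/5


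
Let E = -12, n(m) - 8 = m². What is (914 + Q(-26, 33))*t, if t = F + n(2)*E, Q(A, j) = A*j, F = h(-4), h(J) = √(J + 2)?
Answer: -8064 + 56*I*√2 ≈ -8064.0 + 79.196*I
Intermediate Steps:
n(m) = 8 + m²
h(J) = √(2 + J)
F = I*√2 (F = √(2 - 4) = √(-2) = I*√2 ≈ 1.4142*I)
t = -144 + I*√2 (t = I*√2 + (8 + 2²)*(-12) = I*√2 + (8 + 4)*(-12) = I*√2 + 12*(-12) = I*√2 - 144 = -144 + I*√2 ≈ -144.0 + 1.4142*I)
(914 + Q(-26, 33))*t = (914 - 26*33)*(-144 + I*√2) = (914 - 858)*(-144 + I*√2) = 56*(-144 + I*√2) = -8064 + 56*I*√2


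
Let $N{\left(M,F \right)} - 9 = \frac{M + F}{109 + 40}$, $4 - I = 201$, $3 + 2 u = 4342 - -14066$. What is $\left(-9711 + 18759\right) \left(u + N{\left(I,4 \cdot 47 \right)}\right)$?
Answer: $\frac{12418420716}{149} \approx 8.3345 \cdot 10^{7}$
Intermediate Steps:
$u = \frac{18405}{2}$ ($u = - \frac{3}{2} + \frac{4342 - -14066}{2} = - \frac{3}{2} + \frac{4342 + 14066}{2} = - \frac{3}{2} + \frac{1}{2} \cdot 18408 = - \frac{3}{2} + 9204 = \frac{18405}{2} \approx 9202.5$)
$I = -197$ ($I = 4 - 201 = -197$)
$N{\left(M,F \right)} = 9 + \frac{F}{149} + \frac{M}{149}$ ($N{\left(M,F \right)} = 9 + \frac{M + F}{109 + 40} = 9 + \frac{F + M}{149} = 9 + \left(F + M\right) \frac{1}{149} = 9 + \left(\frac{F}{149} + \frac{M}{149}\right) = 9 + \frac{F}{149} + \frac{M}{149}$)
$\left(-9711 + 18759\right) \left(u + N{\left(I,4 \cdot 47 \right)}\right) = \left(-9711 + 18759\right) \left(\frac{18405}{2} + \left(9 + \frac{4 \cdot 47}{149} + \frac{1}{149} \left(-197\right)\right)\right) = 9048 \left(\frac{18405}{2} + \left(9 + \frac{1}{149} \cdot 188 - \frac{197}{149}\right)\right) = 9048 \left(\frac{18405}{2} + \left(9 + \frac{188}{149} - \frac{197}{149}\right)\right) = 9048 \left(\frac{18405}{2} + \frac{1332}{149}\right) = 9048 \cdot \frac{2745009}{298} = \frac{12418420716}{149}$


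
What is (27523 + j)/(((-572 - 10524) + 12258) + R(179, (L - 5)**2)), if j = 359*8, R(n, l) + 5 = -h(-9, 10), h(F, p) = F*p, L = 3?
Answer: 30395/1247 ≈ 24.375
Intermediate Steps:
R(n, l) = 85 (R(n, l) = -5 - (-9)*10 = -5 - 1*(-90) = -5 + 90 = 85)
j = 2872
(27523 + j)/(((-572 - 10524) + 12258) + R(179, (L - 5)**2)) = (27523 + 2872)/(((-572 - 10524) + 12258) + 85) = 30395/((-11096 + 12258) + 85) = 30395/(1162 + 85) = 30395/1247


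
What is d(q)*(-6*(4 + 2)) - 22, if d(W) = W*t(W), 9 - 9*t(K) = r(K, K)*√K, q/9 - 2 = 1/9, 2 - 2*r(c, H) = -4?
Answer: -706 + 228*√19 ≈ 287.83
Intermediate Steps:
r(c, H) = 3 (r(c, H) = 1 - ½*(-4) = 1 + 2 = 3)
q = 19 (q = 18 + 9/9 = 18 + 9*(⅑) = 18 + 1 = 19)
t(K) = 1 - √K/3
d(W) = W*(1 - √W/3)
d(q)*(-6*(4 + 2)) - 22 = (19 - 19*√19/3)*(-6*(4 + 2)) - 22 = (19 - 19*√19/3)*(-6*6) - 22 = (19 - 19*√19/3)*(-36) - 22 = (-684 + 228*√19) - 22 = -706 + 228*√19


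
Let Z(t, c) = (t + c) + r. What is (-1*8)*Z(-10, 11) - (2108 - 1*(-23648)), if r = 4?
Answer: -25796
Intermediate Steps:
Z(t, c) = 4 + c + t (Z(t, c) = (t + c) + 4 = (c + t) + 4 = 4 + c + t)
(-1*8)*Z(-10, 11) - (2108 - 1*(-23648)) = (-1*8)*(4 + 11 - 10) - (2108 - 1*(-23648)) = -8*5 - (2108 + 23648) = -40 - 1*25756 = -40 - 25756 = -25796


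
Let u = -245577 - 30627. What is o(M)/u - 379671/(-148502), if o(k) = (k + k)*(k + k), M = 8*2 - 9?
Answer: 26209385623/10254211602 ≈ 2.5560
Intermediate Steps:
M = 7 (M = 16 - 9 = 7)
o(k) = 4*k² (o(k) = (2*k)*(2*k) = 4*k²)
u = -276204
o(M)/u - 379671/(-148502) = (4*7²)/(-276204) - 379671/(-148502) = (4*49)*(-1/276204) - 379671*(-1/148502) = 196*(-1/276204) + 379671/148502 = -49/69051 + 379671/148502 = 26209385623/10254211602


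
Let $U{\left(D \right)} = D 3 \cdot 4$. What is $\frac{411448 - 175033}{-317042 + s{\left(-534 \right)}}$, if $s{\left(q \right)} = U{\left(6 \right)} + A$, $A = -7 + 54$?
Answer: $- \frac{78805}{105641} \approx -0.74597$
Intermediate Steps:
$A = 47$
$U{\left(D \right)} = 12 D$ ($U{\left(D \right)} = 3 D 4 = 12 D$)
$s{\left(q \right)} = 119$ ($s{\left(q \right)} = 12 \cdot 6 + 47 = 72 + 47 = 119$)
$\frac{411448 - 175033}{-317042 + s{\left(-534 \right)}} = \frac{411448 - 175033}{-317042 + 119} = \frac{236415}{-316923} = 236415 \left(- \frac{1}{316923}\right) = - \frac{78805}{105641}$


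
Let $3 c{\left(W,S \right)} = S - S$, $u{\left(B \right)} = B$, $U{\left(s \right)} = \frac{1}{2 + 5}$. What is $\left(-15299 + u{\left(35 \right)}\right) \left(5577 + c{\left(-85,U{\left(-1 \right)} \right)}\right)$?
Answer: $-85127328$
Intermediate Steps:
$U{\left(s \right)} = \frac{1}{7}$
$c{\left(W,S \right)} = 0$ ($c{\left(W,S \right)} = \frac{S - S}{3} = \frac{1}{3} \cdot 0 = 0$)
$\left(-15299 + u{\left(35 \right)}\right) \left(5577 + c{\left(-85,U{\left(-1 \right)} \right)}\right) = \left(-15299 + 35\right) \left(5577 + 0\right) = \left(-15264\right) 5577 = -85127328$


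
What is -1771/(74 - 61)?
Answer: -1771/13 ≈ -136.23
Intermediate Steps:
-1771/(74 - 61) = -1771/13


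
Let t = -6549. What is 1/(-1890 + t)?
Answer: -1/8439 ≈ -0.00011850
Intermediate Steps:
1/(-1890 + t) = 1/(-1890 - 6549) = 1/(-8439) = -1/8439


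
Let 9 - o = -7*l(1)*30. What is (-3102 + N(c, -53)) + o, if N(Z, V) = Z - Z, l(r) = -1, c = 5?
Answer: -3303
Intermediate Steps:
N(Z, V) = 0
o = -201 (o = 9 - (-7*(-1))*30 = 9 - 7*30 = 9 - 1*210 = 9 - 210 = -201)
(-3102 + N(c, -53)) + o = (-3102 + 0) - 201 = -3102 - 201 = -3303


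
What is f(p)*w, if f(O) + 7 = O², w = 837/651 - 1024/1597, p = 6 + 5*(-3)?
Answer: 533170/11179 ≈ 47.694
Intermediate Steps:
p = -9 (p = 6 - 15 = -9)
w = 7205/11179 (w = 837*(1/651) - 1024*1/1597 = 9/7 - 1024/1597 = 7205/11179 ≈ 0.64451)
f(O) = -7 + O²
f(p)*w = (-7 + (-9)²)*(7205/11179) = (-7 + 81)*(7205/11179) = 74*(7205/11179) = 533170/11179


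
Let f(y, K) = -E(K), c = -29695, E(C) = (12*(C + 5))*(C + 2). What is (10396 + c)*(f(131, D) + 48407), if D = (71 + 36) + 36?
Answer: 4035671787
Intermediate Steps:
D = 143 (D = 107 + 36 = 143)
E(C) = (2 + C)*(60 + 12*C) (E(C) = (12*(5 + C))*(2 + C) = (60 + 12*C)*(2 + C) = (2 + C)*(60 + 12*C))
f(y, K) = -120 - 84*K - 12*K² (f(y, K) = -(120 + 12*K² + 84*K) = -120 - 84*K - 12*K²)
(10396 + c)*(f(131, D) + 48407) = (10396 - 29695)*((-120 - 84*143 - 12*143²) + 48407) = -19299*((-120 - 12012 - 12*20449) + 48407) = -19299*((-120 - 12012 - 245388) + 48407) = -19299*(-257520 + 48407) = -19299*(-209113) = 4035671787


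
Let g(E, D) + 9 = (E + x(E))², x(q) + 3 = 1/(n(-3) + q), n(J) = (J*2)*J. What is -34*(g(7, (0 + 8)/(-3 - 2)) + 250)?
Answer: -5468084/625 ≈ -8748.9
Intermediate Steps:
n(J) = 2*J² (n(J) = (2*J)*J = 2*J²)
x(q) = -3 + 1/(18 + q) (x(q) = -3 + 1/(2*(-3)² + q) = -3 + 1/(2*9 + q) = -3 + 1/(18 + q))
g(E, D) = -9 + (E + (-53 - 3*E)/(18 + E))²
-34*(g(7, (0 + 8)/(-3 - 2)) + 250) = -34*((-9 + (-53 + 7² + 15*7)²/(18 + 7)²) + 250) = -34*((-9 + (-53 + 49 + 105)²/25²) + 250) = -34*((-9 + (1/625)*101²) + 250) = -34*((-9 + (1/625)*10201) + 250) = -34*((-9 + 10201/625) + 250) = -34*(4576/625 + 250) = -34*160826/625 = -5468084/625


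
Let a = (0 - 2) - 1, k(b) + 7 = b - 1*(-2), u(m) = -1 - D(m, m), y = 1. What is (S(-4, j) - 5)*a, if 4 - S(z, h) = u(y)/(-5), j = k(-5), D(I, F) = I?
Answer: 21/5 ≈ 4.2000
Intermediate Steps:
u(m) = -1 - m
k(b) = -5 + b (k(b) = -7 + (b - 1*(-2)) = -7 + (b + 2) = -7 + (2 + b) = -5 + b)
j = -10 (j = -5 - 5 = -10)
S(z, h) = 18/5 (S(z, h) = 4 - (-1 - 1*1)/(-5) = 4 - (-1 - 1)*(-1)/5 = 4 - (-2)*(-1)/5 = 4 - 1*⅖ = 4 - ⅖ = 18/5)
a = -3 (a = -2 - 1 = -3)
(S(-4, j) - 5)*a = (18/5 - 5)*(-3) = -7/5*(-3) = 21/5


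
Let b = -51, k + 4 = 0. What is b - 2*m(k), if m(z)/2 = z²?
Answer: -115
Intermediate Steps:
k = -4 (k = -4 + 0 = -4)
m(z) = 2*z²
b - 2*m(k) = -51 - 4*(-4)² = -51 - 4*16 = -51 - 2*32 = -51 - 64 = -115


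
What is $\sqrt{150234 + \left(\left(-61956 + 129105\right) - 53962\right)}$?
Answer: $\sqrt{163421} \approx 404.25$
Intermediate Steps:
$\sqrt{150234 + \left(\left(-61956 + 129105\right) - 53962\right)} = \sqrt{150234 + \left(67149 - 53962\right)} = \sqrt{150234 + 13187} = \sqrt{163421}$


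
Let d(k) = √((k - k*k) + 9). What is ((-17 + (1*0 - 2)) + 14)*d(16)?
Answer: -5*I*√231 ≈ -75.993*I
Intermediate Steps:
d(k) = √(9 + k - k²) (d(k) = √((k - k²) + 9) = √(9 + k - k²))
((-17 + (1*0 - 2)) + 14)*d(16) = ((-17 + (1*0 - 2)) + 14)*√(9 + 16 - 1*16²) = ((-17 + (0 - 2)) + 14)*√(9 + 16 - 1*256) = ((-17 - 2) + 14)*√(9 + 16 - 256) = (-19 + 14)*√(-231) = -5*I*√231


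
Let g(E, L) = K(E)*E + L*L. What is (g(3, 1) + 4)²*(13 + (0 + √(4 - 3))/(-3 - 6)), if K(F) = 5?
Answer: 46400/9 ≈ 5155.6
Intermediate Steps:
g(E, L) = L² + 5*E (g(E, L) = 5*E + L*L = 5*E + L² = L² + 5*E)
(g(3, 1) + 4)²*(13 + (0 + √(4 - 3))/(-3 - 6)) = ((1² + 5*3) + 4)²*(13 + (0 + √(4 - 3))/(-3 - 6)) = ((1 + 15) + 4)²*(13 + (0 + √1)/(-9)) = (16 + 4)²*(13 + (0 + 1)*(-⅑)) = 20²*(13 + 1*(-⅑)) = 400*(13 - ⅑) = 400*(116/9) = 46400/9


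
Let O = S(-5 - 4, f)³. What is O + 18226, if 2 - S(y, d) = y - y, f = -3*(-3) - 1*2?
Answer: 18234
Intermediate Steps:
f = 7 (f = 9 - 2 = 7)
S(y, d) = 2 (S(y, d) = 2 - (y - y) = 2 - 1*0 = 2 + 0 = 2)
O = 8 (O = 2³ = 8)
O + 18226 = 8 + 18226 = 18234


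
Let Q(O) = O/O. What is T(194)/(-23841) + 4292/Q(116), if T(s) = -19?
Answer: 102325591/23841 ≈ 4292.0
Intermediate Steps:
Q(O) = 1
T(194)/(-23841) + 4292/Q(116) = -19/(-23841) + 4292/1 = -19*(-1/23841) + 4292*1 = 19/23841 + 4292 = 102325591/23841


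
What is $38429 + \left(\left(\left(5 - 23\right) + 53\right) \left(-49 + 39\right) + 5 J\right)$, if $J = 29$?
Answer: $38224$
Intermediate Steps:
$38429 + \left(\left(\left(5 - 23\right) + 53\right) \left(-49 + 39\right) + 5 J\right) = 38429 + \left(\left(\left(5 - 23\right) + 53\right) \left(-49 + 39\right) + 5 \cdot 29\right) = 38429 + \left(\left(-18 + 53\right) \left(-10\right) + 145\right) = 38429 + \left(35 \left(-10\right) + 145\right) = 38429 + \left(-350 + 145\right) = 38429 - 205 = 38224$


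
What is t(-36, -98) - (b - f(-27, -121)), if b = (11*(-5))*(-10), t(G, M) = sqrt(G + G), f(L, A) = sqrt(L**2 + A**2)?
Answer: -550 + sqrt(15370) + 6*I*sqrt(2) ≈ -426.02 + 8.4853*I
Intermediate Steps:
f(L, A) = sqrt(A**2 + L**2)
t(G, M) = sqrt(2)*sqrt(G) (t(G, M) = sqrt(2*G) = sqrt(2)*sqrt(G))
b = 550 (b = -55*(-10) = 550)
t(-36, -98) - (b - f(-27, -121)) = sqrt(2)*sqrt(-36) - (550 - sqrt((-121)**2 + (-27)**2)) = sqrt(2)*(6*I) - (550 - sqrt(14641 + 729)) = 6*I*sqrt(2) - (550 - sqrt(15370)) = 6*I*sqrt(2) + (-550 + sqrt(15370)) = -550 + sqrt(15370) + 6*I*sqrt(2)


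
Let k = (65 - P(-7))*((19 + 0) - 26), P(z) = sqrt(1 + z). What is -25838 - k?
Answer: -25383 - 7*I*sqrt(6) ≈ -25383.0 - 17.146*I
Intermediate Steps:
k = -455 + 7*I*sqrt(6) (k = (65 - sqrt(1 - 7))*((19 + 0) - 26) = (65 - sqrt(-6))*(19 - 26) = (65 - I*sqrt(6))*(-7) = -455 + 7*I*sqrt(6) ≈ -455.0 + 17.146*I)
-25838 - k = -25838 - (-455 + 7*I*sqrt(6)) = -25838 + (455 - 7*I*sqrt(6)) = -25383 - 7*I*sqrt(6)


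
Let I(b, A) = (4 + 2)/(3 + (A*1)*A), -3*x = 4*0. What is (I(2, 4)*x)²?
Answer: 0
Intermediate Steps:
x = 0 (x = -4*0/3 = -⅓*0 = 0)
I(b, A) = 6/(3 + A²) (I(b, A) = 6/(3 + A*A) = 6/(3 + A²))
(I(2, 4)*x)² = ((6/(3 + 4²))*0)² = ((6/(3 + 16))*0)² = ((6/19)*0)² = 0² = 0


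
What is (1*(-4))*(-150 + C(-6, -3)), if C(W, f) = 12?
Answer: 552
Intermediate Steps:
(1*(-4))*(-150 + C(-6, -3)) = (1*(-4))*(-150 + 12) = -4*(-138) = 552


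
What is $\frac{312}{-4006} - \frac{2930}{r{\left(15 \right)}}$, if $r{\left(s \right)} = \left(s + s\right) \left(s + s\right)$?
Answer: $- \frac{600919}{180270} \approx -3.3334$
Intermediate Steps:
$r{\left(s \right)} = 4 s^{2}$ ($r{\left(s \right)} = 2 s 2 s = 4 s^{2}$)
$\frac{312}{-4006} - \frac{2930}{r{\left(15 \right)}} = \frac{312}{-4006} - \frac{2930}{4 \cdot 15^{2}} = 312 \left(- \frac{1}{4006}\right) - \frac{2930}{4 \cdot 225} = - \frac{156}{2003} - \frac{2930}{900} = - \frac{156}{2003} - \frac{293}{90} = - \frac{600919}{180270}$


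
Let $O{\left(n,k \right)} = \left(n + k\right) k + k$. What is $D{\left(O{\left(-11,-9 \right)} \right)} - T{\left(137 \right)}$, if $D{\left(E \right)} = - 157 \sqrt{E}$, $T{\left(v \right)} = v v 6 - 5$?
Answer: $-112609 - 471 \sqrt{19} \approx -1.1466 \cdot 10^{5}$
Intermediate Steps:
$O{\left(n,k \right)} = k + k \left(k + n\right)$ ($O{\left(n,k \right)} = \left(k + n\right) k + k = k \left(k + n\right) + k = k + k \left(k + n\right)$)
$T{\left(v \right)} = -5 + 6 v^{2}$ ($T{\left(v \right)} = v 6 v - 5 = 6 v^{2} - 5 = -5 + 6 v^{2}$)
$D{\left(O{\left(-11,-9 \right)} \right)} - T{\left(137 \right)} = - 157 \sqrt{- 9 \left(1 - 9 - 11\right)} - \left(-5 + 6 \cdot 137^{2}\right) = - 157 \sqrt{\left(-9\right) \left(-19\right)} - \left(-5 + 6 \cdot 18769\right) = - 157 \sqrt{171} - \left(-5 + 112614\right) = - 157 \cdot 3 \sqrt{19} - 112609 = - 471 \sqrt{19} - 112609 = -112609 - 471 \sqrt{19}$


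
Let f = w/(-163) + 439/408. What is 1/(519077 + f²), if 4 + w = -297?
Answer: 4422782016/2295802198272457 ≈ 1.9265e-6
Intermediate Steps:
w = -301 (w = -4 - 297 = -301)
f = 194365/66504 (f = -301/(-163) + 439/408 = -301*(-1/163) + 439*(1/408) = 301/163 + 439/408 = 194365/66504 ≈ 2.9226)
1/(519077 + f²) = 1/(519077 + (194365/66504)²) = 1/(519077 + 37777753225/4422782016) = 1/(2295802198272457/4422782016) = 4422782016/2295802198272457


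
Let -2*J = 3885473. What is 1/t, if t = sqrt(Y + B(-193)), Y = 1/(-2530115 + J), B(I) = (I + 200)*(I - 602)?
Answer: -3*I*sqrt(49482497340190499)/49782837197 ≈ -0.013405*I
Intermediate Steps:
J = -3885473/2 (J = -1/2*3885473 = -3885473/2 ≈ -1.9427e+6)
B(I) = (-602 + I)*(200 + I) (B(I) = (200 + I)*(-602 + I) = (-602 + I)*(200 + I))
Y = -2/8945703 (Y = 1/(-2530115 - 3885473/2) = 1/(-8945703/2) = -2/8945703 ≈ -2.2357e-7)
t = I*sqrt(49482497340190499)/2981901 (t = sqrt(-2/8945703 + (-120400 + (-193)**2 - 402*(-193))) = sqrt(-2/8945703 + (-120400 + 37249 + 77586)) = sqrt(-2/8945703 - 5565) = sqrt(-49782837197/8945703) = I*sqrt(49482497340190499)/2981901 ≈ 74.599*I)
1/t = 1/(I*sqrt(49482497340190499)/2981901) = -3*I*sqrt(49482497340190499)/49782837197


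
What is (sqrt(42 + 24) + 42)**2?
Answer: (42 + sqrt(66))**2 ≈ 2512.4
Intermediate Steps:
(sqrt(42 + 24) + 42)**2 = (sqrt(66) + 42)**2 = (42 + sqrt(66))**2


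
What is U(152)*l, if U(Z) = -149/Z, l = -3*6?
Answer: 1341/76 ≈ 17.645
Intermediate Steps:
l = -18
U(152)*l = -149/152*(-18) = 1341/76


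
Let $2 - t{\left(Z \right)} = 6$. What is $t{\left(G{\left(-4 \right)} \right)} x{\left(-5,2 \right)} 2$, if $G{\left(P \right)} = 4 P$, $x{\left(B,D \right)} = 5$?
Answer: $-40$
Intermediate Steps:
$t{\left(Z \right)} = -4$ ($t{\left(Z \right)} = 2 - 6 = -4$)
$t{\left(G{\left(-4 \right)} \right)} x{\left(-5,2 \right)} 2 = \left(-4\right) 5 \cdot 2 = \left(-20\right) 2 = -40$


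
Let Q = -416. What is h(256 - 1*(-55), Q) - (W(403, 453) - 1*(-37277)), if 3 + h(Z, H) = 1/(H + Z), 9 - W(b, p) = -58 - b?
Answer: -3963751/105 ≈ -37750.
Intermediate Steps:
W(b, p) = 67 + b (W(b, p) = 9 - (-58 - b) = 9 + (58 + b) = 67 + b)
h(Z, H) = -3 + 1/(H + Z)
h(256 - 1*(-55), Q) - (W(403, 453) - 1*(-37277)) = (1 - 3*(-416) - 3*(256 - 1*(-55)))/(-416 + (256 - 1*(-55))) - ((67 + 403) - 1*(-37277)) = (1 + 1248 - 3*(256 + 55))/(-416 + (256 + 55)) - (470 + 37277) = (1 + 1248 - 3*311)/(-416 + 311) - 1*37747 = (1 + 1248 - 933)/(-105) - 37747 = -1/105*316 - 37747 = -316/105 - 37747 = -3963751/105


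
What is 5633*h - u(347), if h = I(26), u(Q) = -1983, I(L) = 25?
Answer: 142808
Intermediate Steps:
h = 25
5633*h - u(347) = 5633*25 - 1*(-1983) = 140825 + 1983 = 142808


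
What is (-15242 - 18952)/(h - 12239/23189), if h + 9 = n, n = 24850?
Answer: -132154111/96004285 ≈ -1.3765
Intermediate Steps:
h = 24841 (h = -9 + 24850 = 24841)
(-15242 - 18952)/(h - 12239/23189) = (-15242 - 18952)/(24841 - 12239/23189) = -34194/(24841 - 12239*1/23189) = -34194/(24841 - 12239/23189) = -34194/576025710/23189 = -34194*23189/576025710 = -132154111/96004285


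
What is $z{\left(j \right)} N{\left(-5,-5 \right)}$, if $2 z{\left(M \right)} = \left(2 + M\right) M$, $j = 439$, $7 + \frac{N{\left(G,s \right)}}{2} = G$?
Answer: $-2323188$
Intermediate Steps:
$N{\left(G,s \right)} = -14 + 2 G$
$z{\left(M \right)} = \frac{M \left(2 + M\right)}{2}$ ($z{\left(M \right)} = \frac{\left(2 + M\right) M}{2} = \frac{M \left(2 + M\right)}{2}$)
$z{\left(j \right)} N{\left(-5,-5 \right)} = \frac{1}{2} \cdot 439 \left(2 + 439\right) \left(-14 + 2 \left(-5\right)\right) = \frac{1}{2} \cdot 439 \cdot 441 \left(-14 - 10\right) = \frac{193599}{2} \left(-24\right) = -2323188$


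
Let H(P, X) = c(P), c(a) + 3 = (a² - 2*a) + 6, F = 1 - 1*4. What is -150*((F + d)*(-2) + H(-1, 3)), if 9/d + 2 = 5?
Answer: -900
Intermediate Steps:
d = 3 (d = 9/(-2 + 5) = 9/3 = 9*(⅓) = 3)
F = -3 (F = 1 - 4 = -3)
c(a) = 3 + a² - 2*a (c(a) = -3 + ((a² - 2*a) + 6) = -3 + (6 + a² - 2*a) = 3 + a² - 2*a)
H(P, X) = 3 + P² - 2*P
-150*((F + d)*(-2) + H(-1, 3)) = -150*((-3 + 3)*(-2) + (3 + (-1)² - 2*(-1))) = -150*(0*(-2) + (3 + 1 + 2)) = -150*(0 + 6) = -150*6 = -900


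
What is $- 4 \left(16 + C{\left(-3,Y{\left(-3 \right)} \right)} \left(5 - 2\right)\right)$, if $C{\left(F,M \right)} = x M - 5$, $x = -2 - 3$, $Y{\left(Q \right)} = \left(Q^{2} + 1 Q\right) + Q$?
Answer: $176$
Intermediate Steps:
$Y{\left(Q \right)} = Q^{2} + 2 Q$ ($Y{\left(Q \right)} = \left(Q^{2} + Q\right) + Q = \left(Q + Q^{2}\right) + Q = Q^{2} + 2 Q$)
$x = -5$
$C{\left(F,M \right)} = -5 - 5 M$ ($C{\left(F,M \right)} = - 5 M - 5 = -5 - 5 M$)
$- 4 \left(16 + C{\left(-3,Y{\left(-3 \right)} \right)} \left(5 - 2\right)\right) = - 4 \left(16 + \left(-5 - 5 \left(- 3 \left(2 - 3\right)\right)\right) \left(5 - 2\right)\right) = - 4 \left(16 + \left(-5 - 5 \left(\left(-3\right) \left(-1\right)\right)\right) 3\right) = - 4 \left(16 + \left(-5 - 15\right) 3\right) = - 4 \left(16 - 60\right) = \left(-4\right) \left(-44\right) = 176$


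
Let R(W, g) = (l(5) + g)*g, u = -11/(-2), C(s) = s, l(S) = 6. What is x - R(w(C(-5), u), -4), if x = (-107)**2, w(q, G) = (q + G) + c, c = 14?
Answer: 11457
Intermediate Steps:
u = 11/2 (u = -11*(-1/2) = 11/2 ≈ 5.5000)
w(q, G) = 14 + G + q (w(q, G) = (q + G) + 14 = (G + q) + 14 = 14 + G + q)
R(W, g) = g*(6 + g) (R(W, g) = (6 + g)*g = g*(6 + g))
x = 11449
x - R(w(C(-5), u), -4) = 11449 - (-4)*(6 - 4) = 11449 - (-4)*2 = 11449 - 1*(-8) = 11449 + 8 = 11457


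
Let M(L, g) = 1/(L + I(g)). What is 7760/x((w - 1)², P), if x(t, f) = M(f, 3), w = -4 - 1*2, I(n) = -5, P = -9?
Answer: -108640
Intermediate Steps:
w = -6 (w = -4 - 2 = -6)
M(L, g) = 1/(-5 + L) (M(L, g) = 1/(L - 5) = 1/(-5 + L))
x(t, f) = 1/(-5 + f)
7760/x((w - 1)², P) = 7760/(1/(-5 - 9)) = 7760/(1/(-14)) = 7760/(-1/14) = 7760*(-14) = -108640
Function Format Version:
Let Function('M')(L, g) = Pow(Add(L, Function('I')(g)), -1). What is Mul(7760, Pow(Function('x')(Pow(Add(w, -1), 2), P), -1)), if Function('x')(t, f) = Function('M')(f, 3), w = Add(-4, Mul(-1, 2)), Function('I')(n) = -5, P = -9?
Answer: -108640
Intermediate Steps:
w = -6 (w = Add(-4, -2) = -6)
Function('M')(L, g) = Pow(Add(-5, L), -1) (Function('M')(L, g) = Pow(Add(L, -5), -1) = Pow(Add(-5, L), -1))
Function('x')(t, f) = Pow(Add(-5, f), -1)
Mul(7760, Pow(Function('x')(Pow(Add(w, -1), 2), P), -1)) = Mul(7760, Pow(Pow(Add(-5, -9), -1), -1)) = Mul(7760, Pow(Pow(-14, -1), -1)) = Mul(7760, Pow(Rational(-1, 14), -1)) = Mul(7760, -14) = -108640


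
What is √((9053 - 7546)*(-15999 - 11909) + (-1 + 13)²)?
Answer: 2*I*√10514303 ≈ 6485.2*I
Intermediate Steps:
√((9053 - 7546)*(-15999 - 11909) + (-1 + 13)²) = √(1507*(-27908) + 12²) = √(-42057356 + 144) = √(-42057212) = 2*I*√10514303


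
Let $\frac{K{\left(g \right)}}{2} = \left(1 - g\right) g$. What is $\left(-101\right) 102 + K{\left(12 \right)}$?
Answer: $-10566$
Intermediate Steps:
$K{\left(g \right)} = 2 g \left(1 - g\right)$ ($K{\left(g \right)} = 2 \left(1 - g\right) g = 2 g \left(1 - g\right)$)
$\left(-101\right) 102 + K{\left(12 \right)} = \left(-101\right) 102 + 2 \cdot 12 \left(1 - 12\right) = -10302 + 2 \cdot 12 \left(1 - 12\right) = -10302 + 2 \cdot 12 \left(-11\right) = -10302 - 264 = -10566$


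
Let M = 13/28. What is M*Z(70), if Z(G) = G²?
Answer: 2275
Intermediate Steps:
M = 13/28 (M = 13*(1/28) = 13/28 ≈ 0.46429)
M*Z(70) = (13/28)*70² = (13/28)*4900 = 2275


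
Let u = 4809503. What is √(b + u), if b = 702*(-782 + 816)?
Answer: √4833371 ≈ 2198.5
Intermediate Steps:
b = 23868 (b = 702*34 = 23868)
√(b + u) = √(23868 + 4809503) = √4833371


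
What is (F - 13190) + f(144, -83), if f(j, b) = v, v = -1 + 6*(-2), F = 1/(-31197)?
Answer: -411893992/31197 ≈ -13203.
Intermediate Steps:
F = -1/31197 ≈ -3.2054e-5
v = -13 (v = -1 - 12 = -13)
f(j, b) = -13
(F - 13190) + f(144, -83) = (-1/31197 - 13190) - 13 = -411488431/31197 - 13 = -411893992/31197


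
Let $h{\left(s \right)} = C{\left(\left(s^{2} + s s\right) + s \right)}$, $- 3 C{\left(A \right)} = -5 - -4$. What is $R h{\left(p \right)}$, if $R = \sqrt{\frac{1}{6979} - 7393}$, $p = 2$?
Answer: $\frac{i \sqrt{360086711334}}{20937} \approx 28.661 i$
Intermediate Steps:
$R = \frac{i \sqrt{360086711334}}{6979}$ ($R = \sqrt{\frac{1}{6979} - 7393} = \sqrt{- \frac{51595746}{6979}} = \frac{i \sqrt{360086711334}}{6979} \approx 85.983 i$)
$C{\left(A \right)} = \frac{1}{3}$ ($C{\left(A \right)} = - \frac{-5 - -4}{3} = - \frac{-5 + 4}{3} = \left(- \frac{1}{3}\right) \left(-1\right) = \frac{1}{3}$)
$h{\left(s \right)} = \frac{1}{3}$
$R h{\left(p \right)} = \frac{i \sqrt{360086711334}}{6979} \cdot \frac{1}{3} = \frac{i \sqrt{360086711334}}{20937}$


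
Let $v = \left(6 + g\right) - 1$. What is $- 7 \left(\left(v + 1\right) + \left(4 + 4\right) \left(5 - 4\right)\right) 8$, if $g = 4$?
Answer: $-1008$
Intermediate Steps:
$v = 9$ ($v = \left(6 + 4\right) - 1 = 10 - 1 = 9$)
$- 7 \left(\left(v + 1\right) + \left(4 + 4\right) \left(5 - 4\right)\right) 8 = - 7 \left(\left(9 + 1\right) + \left(4 + 4\right) \left(5 - 4\right)\right) 8 = - 7 \left(10 + 8 \cdot 1\right) 8 = - 7 \left(10 + 8\right) 8 = \left(-7\right) 18 \cdot 8 = \left(-126\right) 8 = -1008$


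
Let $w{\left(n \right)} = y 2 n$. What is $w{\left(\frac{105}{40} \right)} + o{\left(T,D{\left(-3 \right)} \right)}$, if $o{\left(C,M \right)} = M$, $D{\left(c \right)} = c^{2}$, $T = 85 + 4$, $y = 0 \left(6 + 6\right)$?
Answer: $9$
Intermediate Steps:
$y = 0$ ($y = 0 \cdot 12 = 0$)
$T = 89$
$w{\left(n \right)} = 0$ ($w{\left(n \right)} = 0 \cdot 2 n = 0 n = 0$)
$w{\left(\frac{105}{40} \right)} + o{\left(T,D{\left(-3 \right)} \right)} = 0 + \left(-3\right)^{2} = 0 + 9 = 9$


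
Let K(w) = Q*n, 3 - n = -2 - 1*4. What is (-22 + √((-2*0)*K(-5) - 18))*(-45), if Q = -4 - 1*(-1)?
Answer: 990 - 135*I*√2 ≈ 990.0 - 190.92*I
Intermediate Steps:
Q = -3 (Q = -4 + 1 = -3)
n = 9 (n = 3 - (-2 - 1*4) = 3 - (-2 - 4) = 3 - 1*(-6) = 3 + 6 = 9)
K(w) = -27 (K(w) = -3*9 = -27)
(-22 + √((-2*0)*K(-5) - 18))*(-45) = (-22 + √(-2*0*(-27) - 18))*(-45) = (-22 + √(0*(-27) - 18))*(-45) = (-22 + √(0 - 18))*(-45) = (-22 + √(-18))*(-45) = (-22 + 3*I*√2)*(-45) = 990 - 135*I*√2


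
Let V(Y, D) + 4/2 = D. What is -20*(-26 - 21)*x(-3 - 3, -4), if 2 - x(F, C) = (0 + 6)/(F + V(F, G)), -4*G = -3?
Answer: 77080/29 ≈ 2657.9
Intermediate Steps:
G = ¾ (G = -¼*(-3) = ¾ ≈ 0.75000)
V(Y, D) = -2 + D
x(F, C) = 2 - 6/(-5/4 + F) (x(F, C) = 2 - (0 + 6)/(F + (-2 + ¾)) = 2 - 6/(F - 5/4) = 2 - 6/(-5/4 + F))
-20*(-26 - 21)*x(-3 - 3, -4) = -20*(-26 - 21)*2*(-17 + 4*(-3 - 3))/(-5 + 4*(-3 - 3)) = -(-940)*2*(-17 + 4*(-6))/(-5 + 4*(-6)) = -(-940)*2*(-17 - 24)/(-5 - 24) = -(-940)*2*(-41)/(-29) = -(-940)*2*(-1/29)*(-41) = -(-940)*82/29 = -20*(-3854/29) = 77080/29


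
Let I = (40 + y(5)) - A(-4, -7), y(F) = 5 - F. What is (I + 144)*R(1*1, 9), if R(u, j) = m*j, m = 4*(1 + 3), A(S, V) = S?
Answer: 27072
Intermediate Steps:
m = 16 (m = 4*4 = 16)
I = 44 (I = (40 + (5 - 1*5)) - 1*(-4) = (40 + (5 - 5)) + 4 = (40 + 0) + 4 = 40 + 4 = 44)
R(u, j) = 16*j
(I + 144)*R(1*1, 9) = (44 + 144)*(16*9) = 188*144 = 27072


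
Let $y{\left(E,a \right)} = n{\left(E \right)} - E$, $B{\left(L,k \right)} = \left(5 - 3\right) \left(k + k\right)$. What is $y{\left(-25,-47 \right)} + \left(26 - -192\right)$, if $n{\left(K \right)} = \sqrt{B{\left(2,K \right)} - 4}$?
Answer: $243 + 2 i \sqrt{26} \approx 243.0 + 10.198 i$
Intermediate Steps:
$B{\left(L,k \right)} = 4 k$ ($B{\left(L,k \right)} = 2 \cdot 2 k = 4 k$)
$n{\left(K \right)} = \sqrt{-4 + 4 K}$ ($n{\left(K \right)} = \sqrt{4 K - 4} = \sqrt{-4 + 4 K}$)
$y{\left(E,a \right)} = - E + 2 \sqrt{-1 + E}$ ($y{\left(E,a \right)} = 2 \sqrt{-1 + E} - E = - E + 2 \sqrt{-1 + E}$)
$y{\left(-25,-47 \right)} + \left(26 - -192\right) = \left(\left(-1\right) \left(-25\right) + 2 \sqrt{-1 - 25}\right) + \left(26 - -192\right) = \left(25 + 2 \sqrt{-26}\right) + \left(26 + 192\right) = \left(25 + 2 i \sqrt{26}\right) + 218 = 243 + 2 i \sqrt{26}$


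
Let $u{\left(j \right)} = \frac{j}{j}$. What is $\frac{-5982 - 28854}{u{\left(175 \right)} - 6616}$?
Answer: $\frac{11612}{2205} \approx 5.2662$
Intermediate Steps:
$u{\left(j \right)} = 1$
$\frac{-5982 - 28854}{u{\left(175 \right)} - 6616} = \frac{-5982 - 28854}{1 - 6616} = - \frac{34836}{-6615} = \left(-34836\right) \left(- \frac{1}{6615}\right) = \frac{11612}{2205}$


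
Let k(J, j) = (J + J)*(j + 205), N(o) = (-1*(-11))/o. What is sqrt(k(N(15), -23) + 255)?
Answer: sqrt(117435)/15 ≈ 22.846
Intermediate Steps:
N(o) = 11/o
k(J, j) = 2*J*(205 + j) (k(J, j) = (2*J)*(205 + j) = 2*J*(205 + j))
sqrt(k(N(15), -23) + 255) = sqrt(2*(11/15)*(205 - 23) + 255) = sqrt(2*(11*(1/15))*182 + 255) = sqrt(2*(11/15)*182 + 255) = sqrt(4004/15 + 255) = sqrt(7829/15) = sqrt(117435)/15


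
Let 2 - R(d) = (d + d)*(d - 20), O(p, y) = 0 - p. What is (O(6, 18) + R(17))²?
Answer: 9604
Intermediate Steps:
O(p, y) = -p
R(d) = 2 - 2*d*(-20 + d) (R(d) = 2 - (d + d)*(d - 20) = 2 - 2*d*(-20 + d))
(O(6, 18) + R(17))² = (-1*6 + (2 - 2*17² + 40*17))² = (-6 + (2 - 2*289 + 680))² = (-6 + (2 - 578 + 680))² = (-6 + 104)² = 98² = 9604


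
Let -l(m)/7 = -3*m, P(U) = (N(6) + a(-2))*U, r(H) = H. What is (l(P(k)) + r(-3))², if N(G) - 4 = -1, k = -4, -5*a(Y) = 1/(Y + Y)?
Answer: 1679616/25 ≈ 67185.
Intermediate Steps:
a(Y) = -1/(10*Y) (a(Y) = -1/(5*(Y + Y)) = -1/(2*Y)/5 = -1/(10*Y))
N(G) = 3 (N(G) = 4 - 1 = 3)
P(U) = 61*U/20 (P(U) = (3 - ⅒/(-2))*U = (3 - ⅒*(-½))*U = (3 + 1/20)*U = 61*U/20)
l(m) = 21*m (l(m) = -(-21)*m = 21*m)
(l(P(k)) + r(-3))² = (21*((61/20)*(-4)) - 3)² = (21*(-61/5) - 3)² = (-1281/5 - 3)² = (-1296/5)² = 1679616/25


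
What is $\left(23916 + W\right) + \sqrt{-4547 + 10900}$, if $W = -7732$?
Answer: $16184 + \sqrt{6353} \approx 16264.0$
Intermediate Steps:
$\left(23916 + W\right) + \sqrt{-4547 + 10900} = \left(23916 - 7732\right) + \sqrt{-4547 + 10900} = 16184 + \sqrt{6353}$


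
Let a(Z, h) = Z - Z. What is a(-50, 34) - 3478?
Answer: -3478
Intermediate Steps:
a(Z, h) = 0
a(-50, 34) - 3478 = 0 - 3478 = -3478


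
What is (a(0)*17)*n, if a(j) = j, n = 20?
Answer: 0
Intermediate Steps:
(a(0)*17)*n = (0*17)*20 = 0*20 = 0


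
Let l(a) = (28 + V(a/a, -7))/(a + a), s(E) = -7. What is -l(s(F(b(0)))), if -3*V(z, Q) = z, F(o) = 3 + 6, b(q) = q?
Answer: 83/42 ≈ 1.9762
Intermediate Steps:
F(o) = 9
V(z, Q) = -z/3
l(a) = 83/(6*a) (l(a) = (28 - a/(3*a))/(a + a) = (28 - ⅓*1)/((2*a)) = (28 - ⅓)*(1/(2*a)) = 83*(1/(2*a))/3 = 83/(6*a))
-l(s(F(b(0)))) = -83/(6*(-7)) = -83*(-1)/(6*7) = -1*(-83/42) = 83/42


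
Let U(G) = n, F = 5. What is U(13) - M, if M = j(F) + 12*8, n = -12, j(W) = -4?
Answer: -104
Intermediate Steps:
U(G) = -12
M = 92 (M = -4 + 12*8 = -4 + 96 = 92)
U(13) - M = -12 - 1*92 = -12 - 92 = -104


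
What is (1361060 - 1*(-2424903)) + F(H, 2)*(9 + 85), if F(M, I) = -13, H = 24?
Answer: 3784741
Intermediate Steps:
(1361060 - 1*(-2424903)) + F(H, 2)*(9 + 85) = (1361060 - 1*(-2424903)) - 13*(9 + 85) = (1361060 + 2424903) - 13*94 = 3785963 - 1222 = 3784741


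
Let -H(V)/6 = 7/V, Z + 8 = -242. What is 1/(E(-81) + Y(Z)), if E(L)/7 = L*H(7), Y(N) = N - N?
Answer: 1/3402 ≈ 0.00029394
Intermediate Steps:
Z = -250 (Z = -8 - 242 = -250)
Y(N) = 0
H(V) = -42/V
E(L) = -42*L (E(L) = 7*(L*(-42/7)) = 7*(L*(-42*⅐)) = 7*(L*(-6)) = 7*(-6*L) = -42*L)
1/(E(-81) + Y(Z)) = 1/(-42*(-81) + 0) = 1/(3402 + 0) = 1/3402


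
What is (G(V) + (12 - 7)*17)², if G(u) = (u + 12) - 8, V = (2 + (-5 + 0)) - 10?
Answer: 5776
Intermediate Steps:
V = -13 (V = (2 - 5) - 10 = -3 - 10 = -13)
G(u) = 4 + u (G(u) = (12 + u) - 8 = 4 + u)
(G(V) + (12 - 7)*17)² = ((4 - 13) + (12 - 7)*17)² = (-9 + 5*17)² = (-9 + 85)² = 76² = 5776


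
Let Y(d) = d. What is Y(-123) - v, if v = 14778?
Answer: -14901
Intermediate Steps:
Y(-123) - v = -123 - 1*14778 = -123 - 14778 = -14901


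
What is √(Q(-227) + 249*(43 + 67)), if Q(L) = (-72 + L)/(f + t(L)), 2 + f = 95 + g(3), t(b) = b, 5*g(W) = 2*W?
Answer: √3019283530/332 ≈ 165.51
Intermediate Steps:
g(W) = 2*W/5 (g(W) = (2*W)/5 = 2*W/5)
f = 471/5 (f = -2 + (95 + (⅖)*3) = -2 + (95 + 6/5) = -2 + 481/5 = 471/5 ≈ 94.200)
Q(L) = (-72 + L)/(471/5 + L)
√(Q(-227) + 249*(43 + 67)) = √(5*(-72 - 227)/(471 + 5*(-227)) + 249*(43 + 67)) = √(5*(-299)/(471 - 1135) + 249*110) = √(5*(-299)/(-664) + 27390) = √(5*(-1/664)*(-299) + 27390) = √(1495/664 + 27390) = √(18188455/664) = √3019283530/332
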